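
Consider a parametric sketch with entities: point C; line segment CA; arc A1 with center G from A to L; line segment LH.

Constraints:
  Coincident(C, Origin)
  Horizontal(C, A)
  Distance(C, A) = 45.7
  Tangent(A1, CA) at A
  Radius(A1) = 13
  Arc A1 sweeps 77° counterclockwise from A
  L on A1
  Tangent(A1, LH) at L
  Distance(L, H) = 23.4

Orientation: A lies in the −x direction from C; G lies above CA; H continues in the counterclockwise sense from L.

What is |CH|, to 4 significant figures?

43.03

On A1, A sits at bearing -90° from G; a 77° counterclockwise sweep puts L at bearing -13°, so L = G + 13.0·(cos -13°, sin -13°) = (-33.03, 10.08). A1 meets LH tangentially, so GL is at right angles to LH, so LH runs along (−sin -13°, cos -13°); with |LH| = 23.4, H = (-27.77, 32.88). Then |CH| = |H − C| = 43.03.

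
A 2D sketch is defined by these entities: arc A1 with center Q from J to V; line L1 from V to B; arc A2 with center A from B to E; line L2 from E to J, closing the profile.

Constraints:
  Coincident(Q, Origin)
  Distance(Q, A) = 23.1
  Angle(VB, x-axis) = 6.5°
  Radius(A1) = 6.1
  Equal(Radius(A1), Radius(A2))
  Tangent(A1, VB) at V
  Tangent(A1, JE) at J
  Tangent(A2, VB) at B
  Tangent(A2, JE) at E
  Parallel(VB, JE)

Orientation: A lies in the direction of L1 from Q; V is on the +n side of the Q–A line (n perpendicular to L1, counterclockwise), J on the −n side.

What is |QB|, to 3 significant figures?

23.9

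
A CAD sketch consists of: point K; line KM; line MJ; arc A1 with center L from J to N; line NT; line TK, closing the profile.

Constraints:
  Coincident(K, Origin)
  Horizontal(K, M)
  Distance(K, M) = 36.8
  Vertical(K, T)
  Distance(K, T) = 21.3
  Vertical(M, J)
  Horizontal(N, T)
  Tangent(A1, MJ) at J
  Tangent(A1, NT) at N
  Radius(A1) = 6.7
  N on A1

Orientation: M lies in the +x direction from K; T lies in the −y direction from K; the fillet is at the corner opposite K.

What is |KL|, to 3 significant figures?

33.5

KT is vertical with |KT| = 21.3 and T on the −y side, so T = (0.00, -21.3). The virtual corner opposite K is at (36.8, -21.3). Tangency of A1 to MJ means the radius LJ is perpendicular to MJ and since A1 is tangent to NT there, LN ⟂ NT, with radius 6.7, so the center L sits 6.7 in from both sides at L = (30.1, -14.6). Then |KL| = |L − K| = 33.5.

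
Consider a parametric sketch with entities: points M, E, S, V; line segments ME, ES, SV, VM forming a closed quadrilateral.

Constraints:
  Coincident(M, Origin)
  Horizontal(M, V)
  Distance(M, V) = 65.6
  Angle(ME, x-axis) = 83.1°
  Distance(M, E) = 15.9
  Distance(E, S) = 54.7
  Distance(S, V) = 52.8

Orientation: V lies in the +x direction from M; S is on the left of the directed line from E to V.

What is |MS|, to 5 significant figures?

66.742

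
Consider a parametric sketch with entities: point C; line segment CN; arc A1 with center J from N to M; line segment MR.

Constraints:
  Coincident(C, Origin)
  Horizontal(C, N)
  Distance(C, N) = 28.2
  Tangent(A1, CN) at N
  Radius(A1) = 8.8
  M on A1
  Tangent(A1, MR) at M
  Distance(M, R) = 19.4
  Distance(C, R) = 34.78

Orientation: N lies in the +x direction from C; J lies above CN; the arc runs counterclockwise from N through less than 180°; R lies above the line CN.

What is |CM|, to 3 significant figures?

37.4

Checks: |JN| = 8.800 ✓; |JM| = 8.800 ✓; ∠(JM, MR) = 90.00° ✓; |MR| = 19.40 ✓; |CR| = 34.78 ✓.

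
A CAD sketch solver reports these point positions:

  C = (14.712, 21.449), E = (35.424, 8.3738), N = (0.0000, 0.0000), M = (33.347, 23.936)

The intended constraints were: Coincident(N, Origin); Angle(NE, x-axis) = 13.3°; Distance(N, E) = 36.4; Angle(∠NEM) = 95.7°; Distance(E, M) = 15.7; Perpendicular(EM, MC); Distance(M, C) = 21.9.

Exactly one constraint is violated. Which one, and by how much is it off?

Distance(M, C) = 21.9 — off by 3.10.

N = (0.00, 0.00) ✓; NE at 13.30° ✓; |NE| = 36.40 ✓; ∠NEM = 95.70° ✓; |EM| = 15.70 ✓; ∠(EM, MC) = 90.00° ✓; |MC| = 18.80 ✗.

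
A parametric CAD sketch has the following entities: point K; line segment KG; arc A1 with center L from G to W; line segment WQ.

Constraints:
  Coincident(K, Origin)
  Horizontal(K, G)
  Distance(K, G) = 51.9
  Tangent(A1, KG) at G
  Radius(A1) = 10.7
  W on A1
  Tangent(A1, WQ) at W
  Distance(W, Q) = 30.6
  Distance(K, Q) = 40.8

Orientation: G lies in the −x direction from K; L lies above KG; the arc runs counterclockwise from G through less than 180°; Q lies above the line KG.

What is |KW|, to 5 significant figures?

43.126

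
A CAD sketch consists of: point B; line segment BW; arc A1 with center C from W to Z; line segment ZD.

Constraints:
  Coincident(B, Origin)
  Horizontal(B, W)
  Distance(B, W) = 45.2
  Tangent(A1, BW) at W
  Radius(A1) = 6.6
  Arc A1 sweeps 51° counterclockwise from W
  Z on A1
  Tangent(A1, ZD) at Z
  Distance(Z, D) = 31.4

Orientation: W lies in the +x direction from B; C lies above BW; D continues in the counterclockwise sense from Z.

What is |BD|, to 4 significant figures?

75.06

On A1, W sits at bearing -90° from C; a 51° counterclockwise sweep puts Z at bearing -39°, so Z = C + 6.6·(cos -39°, sin -39°) = (50.33, 2.446). Tangency of A1 to ZD means the radius CZ is perpendicular to ZD, so ZD runs along (−sin -39°, cos -39°); with |ZD| = 31.4, D = (70.09, 26.85). Then |BD| = |D − B| = 75.06.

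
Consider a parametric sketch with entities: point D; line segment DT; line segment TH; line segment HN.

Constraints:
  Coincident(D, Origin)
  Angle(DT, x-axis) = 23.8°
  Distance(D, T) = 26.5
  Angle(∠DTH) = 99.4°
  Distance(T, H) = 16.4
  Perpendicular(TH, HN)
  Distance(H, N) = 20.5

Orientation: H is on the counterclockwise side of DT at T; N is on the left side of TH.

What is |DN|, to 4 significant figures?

21.48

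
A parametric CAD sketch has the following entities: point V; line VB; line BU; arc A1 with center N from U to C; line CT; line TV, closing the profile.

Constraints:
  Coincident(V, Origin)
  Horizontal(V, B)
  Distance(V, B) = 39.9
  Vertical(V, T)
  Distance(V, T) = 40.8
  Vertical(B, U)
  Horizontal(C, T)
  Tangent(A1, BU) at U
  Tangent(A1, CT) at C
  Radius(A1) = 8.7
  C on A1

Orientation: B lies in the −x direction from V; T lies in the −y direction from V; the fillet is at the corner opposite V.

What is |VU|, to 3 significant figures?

51.2

V is at the origin; V and B share the same y with |VB| = 39.9 and B on the −x side, so B = (-39.9, 0.00). VT is vertical with |VT| = 40.8 and T on the −y side, so T = (0.00, -40.8). The virtual corner opposite V is at (-39.9, -40.8). Since A1 is tangent to BU there, NU ⟂ BU and A1 meets CT tangentially, so NC is at right angles to CT, with radius 8.7, so the center N sits 8.7 in from both sides at N = (-31.2, -32.1). That places the tangent points at U = (-39.9, -32.1) on BU and C = (-31.2, -40.8) on CT. Then |VU| = |U − V| = 51.2.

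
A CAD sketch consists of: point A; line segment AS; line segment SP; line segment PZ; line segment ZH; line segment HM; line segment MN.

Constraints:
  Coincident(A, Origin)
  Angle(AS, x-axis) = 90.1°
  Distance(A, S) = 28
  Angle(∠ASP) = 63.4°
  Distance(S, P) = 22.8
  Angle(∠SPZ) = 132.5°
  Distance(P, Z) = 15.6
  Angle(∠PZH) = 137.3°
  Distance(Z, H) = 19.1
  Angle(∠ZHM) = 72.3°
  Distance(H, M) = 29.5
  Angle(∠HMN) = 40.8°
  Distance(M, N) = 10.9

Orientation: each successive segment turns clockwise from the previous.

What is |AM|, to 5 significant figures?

8.1297

A is at the origin; AS runs at 90.1° with length 28.0, so S = (-0.048869, 28.000). ∠ASP = 63.4° gives SP at -26.500° from the x-axis; with |SP| = 22.8, P = (20.356, 17.827). ∠SPZ = 132.5° gives PZ at -74.000° from the x-axis; with |PZ| = 15.6, Z = (24.656, 2.8310). ∠PZH = 137.3° gives ZH at -116.70° from the x-axis; with |ZH| = 19.1, H = (16.074, -14.232). ∠ZHM = 72.3° gives HM at 135.60° from the x-axis; with |HM| = 29.5, M = (-5.0034, 6.4076). Then |AM| = |M − A| = 8.1297.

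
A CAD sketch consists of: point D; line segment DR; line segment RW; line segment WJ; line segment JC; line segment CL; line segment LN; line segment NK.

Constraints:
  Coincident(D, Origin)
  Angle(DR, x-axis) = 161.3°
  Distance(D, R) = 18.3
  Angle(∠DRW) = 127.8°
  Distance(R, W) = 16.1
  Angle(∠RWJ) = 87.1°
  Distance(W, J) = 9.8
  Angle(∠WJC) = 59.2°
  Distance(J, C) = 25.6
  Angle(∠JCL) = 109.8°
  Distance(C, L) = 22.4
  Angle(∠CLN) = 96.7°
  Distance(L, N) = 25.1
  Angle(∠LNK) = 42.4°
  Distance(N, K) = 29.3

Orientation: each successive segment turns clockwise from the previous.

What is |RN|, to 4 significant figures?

33.68

∠JCL = 109.8° gives CL at -174.8° from the x-axis; with |CL| = 22.4, L = (-41.95, -2.989). ∠CLN = 96.7° gives LN at 101.9° from the x-axis; with |LN| = 25.1, N = (-47.13, 21.57). Then |RN| = |N − R| = 33.68.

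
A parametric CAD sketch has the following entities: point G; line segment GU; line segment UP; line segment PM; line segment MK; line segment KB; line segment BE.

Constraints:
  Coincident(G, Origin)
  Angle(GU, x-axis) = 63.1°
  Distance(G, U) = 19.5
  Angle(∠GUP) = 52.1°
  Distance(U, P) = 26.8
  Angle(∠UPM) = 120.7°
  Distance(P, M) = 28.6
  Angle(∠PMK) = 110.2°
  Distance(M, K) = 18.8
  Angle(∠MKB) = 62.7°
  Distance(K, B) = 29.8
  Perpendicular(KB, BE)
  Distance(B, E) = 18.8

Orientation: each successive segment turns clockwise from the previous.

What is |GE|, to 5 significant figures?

25.389

G is at the origin; GU runs at 63.1° with length 19.5, so U = (8.8225, 17.390). ∠GUP = 52.1° gives UP at -64.800° from the x-axis; with |UP| = 26.8, P = (20.233, -6.8593). ∠UPM = 120.7° gives PM at -124.10° from the x-axis; with |PM| = 28.6, M = (4.1991, -30.542). ∠PMK = 110.2° gives MK at 166.10° from the x-axis; with |MK| = 18.8, K = (-14.050, -26.026). ∠MKB = 62.7° gives KB at 48.800° from the x-axis; with |KB| = 29.8, B = (5.5786, -3.6036). KB is perpendicular to BE, so BE runs at -41.200°; with |BE| = 18.8, E = (19.724, -15.987). Then |GE| = |E − G| = 25.389.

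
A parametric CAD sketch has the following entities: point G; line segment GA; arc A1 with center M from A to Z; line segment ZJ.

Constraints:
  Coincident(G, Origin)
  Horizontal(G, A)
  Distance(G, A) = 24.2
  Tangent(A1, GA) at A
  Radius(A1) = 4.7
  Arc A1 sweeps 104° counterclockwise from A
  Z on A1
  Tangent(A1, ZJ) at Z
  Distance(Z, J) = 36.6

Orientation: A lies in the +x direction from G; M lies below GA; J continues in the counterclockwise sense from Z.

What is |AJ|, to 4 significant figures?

41.57

On A1, A sits at bearing 90° from M; a 104° counterclockwise sweep puts Z at bearing 194°, so Z = M + 4.7·(cos 194°, sin 194°) = (19.64, -5.837). A1 meets ZJ tangentially, so MZ is at right angles to ZJ, so ZJ runs along (−sin 194°, cos 194°); with |ZJ| = 36.6, J = (28.49, -41.35). Then |AJ| = |J − A| = 41.57.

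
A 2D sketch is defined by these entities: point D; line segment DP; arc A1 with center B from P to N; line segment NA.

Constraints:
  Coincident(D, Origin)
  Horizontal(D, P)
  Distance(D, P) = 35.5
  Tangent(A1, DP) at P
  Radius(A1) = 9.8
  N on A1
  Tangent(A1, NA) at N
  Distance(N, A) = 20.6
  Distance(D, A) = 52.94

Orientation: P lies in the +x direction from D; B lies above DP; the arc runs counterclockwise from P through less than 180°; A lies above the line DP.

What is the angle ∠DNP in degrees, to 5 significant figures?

34.963°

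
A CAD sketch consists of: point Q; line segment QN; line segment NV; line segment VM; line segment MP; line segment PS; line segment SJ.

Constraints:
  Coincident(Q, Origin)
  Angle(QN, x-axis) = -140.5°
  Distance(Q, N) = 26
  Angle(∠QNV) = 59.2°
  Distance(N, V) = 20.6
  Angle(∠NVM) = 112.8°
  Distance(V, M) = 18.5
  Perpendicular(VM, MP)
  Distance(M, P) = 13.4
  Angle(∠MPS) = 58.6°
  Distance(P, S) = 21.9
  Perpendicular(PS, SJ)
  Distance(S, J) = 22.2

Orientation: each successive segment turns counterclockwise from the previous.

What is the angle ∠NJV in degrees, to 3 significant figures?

5.55°

Q is at the origin; QN runs at -140.5° with length 26.0, so N = (-20.1, -16.5). ∠QNV = 59.2° gives NV at -19.7° from the x-axis; with |NV| = 20.6, V = (-0.668, -23.5). ∠NVM = 112.8° gives VM at 47.5° from the x-axis; with |VM| = 18.5, M = (11.8, -9.84). The perpendicularity gives MP at right angles to VM, so MP runs at 138°; with |MP| = 13.4, P = (1.95, -0.790). ∠MPS = 58.6° gives PS at -101° from the x-axis; with |PS| = 21.9, S = (-2.27, -22.3). PS ⟂ SJ, so SJ runs at -11.1°; with |SJ| = 22.2, J = (19.5, -26.6). Then cos ∠NJV = JN·JV / (|JN||JV|), giving 5.55°.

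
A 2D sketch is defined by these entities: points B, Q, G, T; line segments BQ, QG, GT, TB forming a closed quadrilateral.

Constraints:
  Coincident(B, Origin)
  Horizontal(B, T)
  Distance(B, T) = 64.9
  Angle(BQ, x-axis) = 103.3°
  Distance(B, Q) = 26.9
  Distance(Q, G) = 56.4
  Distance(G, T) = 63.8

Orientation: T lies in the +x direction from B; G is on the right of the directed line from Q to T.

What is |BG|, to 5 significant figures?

29.509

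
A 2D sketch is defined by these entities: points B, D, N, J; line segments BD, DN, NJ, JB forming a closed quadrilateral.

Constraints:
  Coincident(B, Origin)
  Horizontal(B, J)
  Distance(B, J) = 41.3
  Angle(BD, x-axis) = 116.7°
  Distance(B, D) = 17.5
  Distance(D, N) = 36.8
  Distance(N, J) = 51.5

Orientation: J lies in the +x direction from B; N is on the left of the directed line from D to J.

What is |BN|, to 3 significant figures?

46.9

Checks: |DN| = 36.80 ✓; |NJ| = 51.50 ✓.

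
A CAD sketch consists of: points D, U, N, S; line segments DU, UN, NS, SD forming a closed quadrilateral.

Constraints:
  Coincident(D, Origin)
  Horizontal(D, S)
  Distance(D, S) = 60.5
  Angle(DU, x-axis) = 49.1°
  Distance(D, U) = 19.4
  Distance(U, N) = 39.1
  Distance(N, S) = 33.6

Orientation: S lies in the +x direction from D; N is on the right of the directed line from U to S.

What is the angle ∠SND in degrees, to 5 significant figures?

115.71°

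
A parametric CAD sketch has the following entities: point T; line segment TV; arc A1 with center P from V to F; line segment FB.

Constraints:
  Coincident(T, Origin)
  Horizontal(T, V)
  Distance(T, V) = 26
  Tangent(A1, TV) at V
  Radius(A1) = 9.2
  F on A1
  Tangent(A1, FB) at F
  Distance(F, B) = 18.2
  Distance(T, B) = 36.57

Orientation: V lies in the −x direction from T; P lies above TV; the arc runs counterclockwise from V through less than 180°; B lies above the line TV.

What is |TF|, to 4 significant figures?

20.73

Checks: |PF| = 9.200 ✓; ∠(PF, FB) = 90.00° ✓; |FB| = 18.20 ✓; |TB| = 36.57 ✓.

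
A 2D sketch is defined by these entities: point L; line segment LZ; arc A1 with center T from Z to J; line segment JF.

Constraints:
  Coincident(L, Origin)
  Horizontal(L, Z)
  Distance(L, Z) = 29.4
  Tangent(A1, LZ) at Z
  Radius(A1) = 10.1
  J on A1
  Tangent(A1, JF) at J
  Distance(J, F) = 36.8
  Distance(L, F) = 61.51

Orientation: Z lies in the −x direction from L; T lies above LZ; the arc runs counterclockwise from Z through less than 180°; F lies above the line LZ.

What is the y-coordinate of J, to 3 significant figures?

15.4

L is at the origin; L and Z share the same y with |LZ| = 29.4 and Z on the −x side, so Z = (-29.4, 0.00). Since A1 is tangent to LZ there, TZ ⟂ LZ, so T = Z + (0, 10.1) = (-29.4, 10.1). Since TJ ⟂ JF (tangency), |TF| = √(10.1² + 36.8²) = 38.2 regardless of where J sits on A1. So F lies on both circle(L, 61.51) and circle(T, 38.2); the above-LZ intersection is F = (-39.9, 46.8). J is the foot of the tangent from F: J = (-20.8, 15.4).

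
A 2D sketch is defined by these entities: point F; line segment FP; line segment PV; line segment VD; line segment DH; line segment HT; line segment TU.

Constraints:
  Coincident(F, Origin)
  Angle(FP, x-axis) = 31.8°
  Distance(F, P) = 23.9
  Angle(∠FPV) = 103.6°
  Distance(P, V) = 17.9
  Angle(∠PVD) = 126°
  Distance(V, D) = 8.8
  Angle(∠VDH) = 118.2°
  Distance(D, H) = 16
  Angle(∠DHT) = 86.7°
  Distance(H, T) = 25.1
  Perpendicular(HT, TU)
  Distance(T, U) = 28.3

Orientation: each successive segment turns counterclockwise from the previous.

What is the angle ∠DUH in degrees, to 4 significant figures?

21.42°

∠DHT = 86.7° gives HT at -42.70° from the x-axis; with |HT| = 25.1, T = (13.28, 4.153). The perpendicularity gives TU at right angles to HT, so TU runs at 47.30°; with |TU| = 28.3, U = (32.47, 24.95). Then cos ∠DUH = UD·UH / (|UD||UH|), giving 21.42°.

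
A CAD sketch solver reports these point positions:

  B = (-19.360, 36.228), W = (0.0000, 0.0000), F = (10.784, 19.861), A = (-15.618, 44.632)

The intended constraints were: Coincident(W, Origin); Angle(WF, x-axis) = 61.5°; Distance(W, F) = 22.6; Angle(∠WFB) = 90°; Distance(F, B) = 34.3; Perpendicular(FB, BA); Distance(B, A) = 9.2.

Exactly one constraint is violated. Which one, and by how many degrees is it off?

Perpendicular(FB, BA) — off by 4.50°.

W = (0.00, 0.00) ✓; WF at 61.50° ✓; |WF| = 22.60 ✓; ∠WFB = 90.00° ✓; |FB| = 34.30 ✓; ∠(FB, BA) = 85.50° ✗; |BA| = 9.199 ✓.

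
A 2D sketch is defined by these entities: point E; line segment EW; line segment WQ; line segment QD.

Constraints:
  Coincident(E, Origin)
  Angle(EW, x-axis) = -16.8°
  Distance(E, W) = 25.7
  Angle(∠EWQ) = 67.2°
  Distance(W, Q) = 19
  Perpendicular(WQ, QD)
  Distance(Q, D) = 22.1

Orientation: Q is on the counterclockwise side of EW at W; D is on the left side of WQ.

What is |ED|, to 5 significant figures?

9.1799

E is at the origin; EW runs at -16.8° with length 25.7, so W = 25.7·(cos -16.8°, sin -16.8°) = (24.603, -7.4281). ∠EWQ = 67.2°, so WQ runs at -16.8° + (180° − 67.2°) = 96.000° from the x-axis; with |WQ| = 19.0, Q = W + 19.0·(cos 96.000°, sin 96.000°) = (22.617, 11.468). WQ is perpendicular to QD; with |QD| = 22.1 on the left of WQ, D = Q + 22.1·(-0.99452, -0.10453) = (0.63814, 9.1577). Then |ED| = |D − E| = 9.1799.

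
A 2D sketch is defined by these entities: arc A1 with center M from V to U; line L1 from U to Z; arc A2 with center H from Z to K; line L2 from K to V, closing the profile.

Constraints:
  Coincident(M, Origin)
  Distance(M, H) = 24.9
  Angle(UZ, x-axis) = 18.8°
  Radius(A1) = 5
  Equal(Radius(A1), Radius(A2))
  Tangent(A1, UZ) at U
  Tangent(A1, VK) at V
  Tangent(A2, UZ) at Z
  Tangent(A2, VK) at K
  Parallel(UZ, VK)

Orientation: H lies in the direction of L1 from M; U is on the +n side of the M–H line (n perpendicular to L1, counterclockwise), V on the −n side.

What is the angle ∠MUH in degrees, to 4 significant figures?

78.65°

The slot axis is L1's direction at 18.8°, so u = (cos 18.8°, sin 18.8°) = (0.9466, 0.3223) and n = (−sin 18.8°, cos 18.8°) = (-0.3223, 0.9466). M is at the origin and H lies 24.9 along u from M, so H = 24.9·u = (23.57, 8.024). Tangency of A1 to both parallel lines with radius 5.0 puts U and V at M ± 5.0·n: U = (-1.611, 4.733), V = (1.611, -4.733). Then cos ∠MUH = UM·UH / (|UM||UH|), giving 78.65°.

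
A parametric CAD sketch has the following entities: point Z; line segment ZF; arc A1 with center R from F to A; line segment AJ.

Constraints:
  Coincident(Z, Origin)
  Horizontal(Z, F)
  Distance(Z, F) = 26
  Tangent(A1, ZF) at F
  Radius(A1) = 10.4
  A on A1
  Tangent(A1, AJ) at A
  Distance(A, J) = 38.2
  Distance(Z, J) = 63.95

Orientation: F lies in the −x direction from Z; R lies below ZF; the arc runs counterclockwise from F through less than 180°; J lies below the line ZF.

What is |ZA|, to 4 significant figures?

36.89

Checks: ∠(RF, FZ) = 90.00° ✓; |RF| = 10.40 ✓; |RA| = 10.40 ✓; ∠(RA, AJ) = 90.00° ✓; |AJ| = 38.20 ✓; |ZJ| = 63.95 ✓.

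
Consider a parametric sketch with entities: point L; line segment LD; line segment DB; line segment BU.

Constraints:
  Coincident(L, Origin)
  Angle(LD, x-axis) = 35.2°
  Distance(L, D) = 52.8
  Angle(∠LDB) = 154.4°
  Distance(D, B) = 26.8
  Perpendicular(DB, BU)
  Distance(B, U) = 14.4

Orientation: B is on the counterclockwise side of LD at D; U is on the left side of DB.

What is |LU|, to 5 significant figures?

74.891

L is at the origin; LD runs at 35.2° with length 52.8, so D = 52.8·(cos 35.2°, sin 35.2°) = (43.145, 30.436). ∠LDB = 154.4°, so DB runs at 35.2° + (180° − 154.4°) = 60.800° from the x-axis; with |DB| = 26.8, B = D + 26.8·(cos 60.800°, sin 60.800°) = (56.220, 53.830). DB ⟂ BU; with |BU| = 14.4 on the left of DB, U = B + 14.4·(-0.87292, 0.48786) = (43.650, 60.855). Then |LU| = |U − L| = 74.891.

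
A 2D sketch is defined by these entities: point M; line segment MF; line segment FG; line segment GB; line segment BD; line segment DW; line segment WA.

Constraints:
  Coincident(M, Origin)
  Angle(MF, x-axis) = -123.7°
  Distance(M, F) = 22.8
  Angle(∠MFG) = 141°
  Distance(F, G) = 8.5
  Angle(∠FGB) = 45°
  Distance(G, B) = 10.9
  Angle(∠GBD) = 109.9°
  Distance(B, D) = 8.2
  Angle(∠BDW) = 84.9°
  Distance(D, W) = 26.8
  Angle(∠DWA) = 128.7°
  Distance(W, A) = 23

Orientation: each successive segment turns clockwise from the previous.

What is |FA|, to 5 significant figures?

37.076

M is at the origin; MF runs at -123.7° with length 22.8, so F = (-12.650, -18.969). ∠MFG = 141.0° gives FG at -162.70° from the x-axis; with |FG| = 8.5, G = (-20.766, -21.496). ∠FGB = 45.0° gives GB at 62.300° from the x-axis; with |GB| = 10.9, B = (-15.699, -11.845). ∠GBD = 109.9° gives BD at -7.8000° from the x-axis; with |BD| = 8.2, D = (-7.5750, -12.958). ∠BDW = 84.9° gives DW at -102.90° from the x-axis; with |DW| = 26.8, W = (-13.558, -39.082). ∠DWA = 128.7° gives WA at -154.20° from the x-axis; with |WA| = 23.0, A = (-34.265, -49.092). Then |FA| = |A − F| = 37.076.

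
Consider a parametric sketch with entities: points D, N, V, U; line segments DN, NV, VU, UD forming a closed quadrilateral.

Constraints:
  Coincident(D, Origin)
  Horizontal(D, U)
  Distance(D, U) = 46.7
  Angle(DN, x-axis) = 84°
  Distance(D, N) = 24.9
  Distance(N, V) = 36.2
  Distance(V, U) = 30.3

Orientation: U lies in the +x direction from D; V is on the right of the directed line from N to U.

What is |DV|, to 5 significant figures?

19.363

D is at the origin; DU is horizontal with |DU| = 46.7 and U in +x, so U = (46.7, 0). DN runs at 84.0° with |DN| = 24.9, so N = (2.6028, 24.764). V is determined by |NV| = 36.2 and |VU| = 30.3 together: it lies at the intersection of circle(N, 36.2) and circle(U, 30.3). With |NU| = 50.575, the foot of the radical line on NU is 29.166 from N and the perpendicular offset is √(36.2² − 29.166²) = 21.442. Taking the right-of-NU solution: V = (17.534, -8.2134).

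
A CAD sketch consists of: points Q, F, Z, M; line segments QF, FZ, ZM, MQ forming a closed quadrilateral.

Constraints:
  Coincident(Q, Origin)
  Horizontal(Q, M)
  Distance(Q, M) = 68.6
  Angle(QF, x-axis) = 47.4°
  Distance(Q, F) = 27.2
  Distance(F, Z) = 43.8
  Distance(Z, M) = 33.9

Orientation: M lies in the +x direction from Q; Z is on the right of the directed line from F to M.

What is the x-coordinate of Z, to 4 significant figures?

39.95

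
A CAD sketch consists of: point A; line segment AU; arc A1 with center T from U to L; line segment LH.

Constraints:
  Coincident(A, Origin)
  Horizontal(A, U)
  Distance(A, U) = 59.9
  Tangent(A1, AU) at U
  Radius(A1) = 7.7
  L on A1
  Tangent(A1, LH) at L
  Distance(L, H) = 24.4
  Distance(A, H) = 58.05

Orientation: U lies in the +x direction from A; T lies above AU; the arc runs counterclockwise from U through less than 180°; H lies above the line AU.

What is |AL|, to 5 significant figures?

66.842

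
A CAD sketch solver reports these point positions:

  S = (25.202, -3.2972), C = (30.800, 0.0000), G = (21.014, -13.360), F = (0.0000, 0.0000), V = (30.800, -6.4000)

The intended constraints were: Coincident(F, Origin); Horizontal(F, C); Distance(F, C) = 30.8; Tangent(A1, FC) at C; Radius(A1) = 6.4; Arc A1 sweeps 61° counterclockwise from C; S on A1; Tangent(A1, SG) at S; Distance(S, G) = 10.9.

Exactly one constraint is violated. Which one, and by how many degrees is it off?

Tangent(A1, SG) at S — off by 6.40°.

F = (0.00, 0.00) ✓; F.y = 0.00, C.y = 0.00 ✓; |FC| = 30.80 ✓; ∠(VC, CF) = 90.00° ✓; |VC| = 6.400 ✓; bearing(V→S) − bearing(V→C) = 61.00° ✓; |VS| = 6.400 ✓; ∠(VS, SG) = 83.60° ✗; |SG| = 10.90 ✓.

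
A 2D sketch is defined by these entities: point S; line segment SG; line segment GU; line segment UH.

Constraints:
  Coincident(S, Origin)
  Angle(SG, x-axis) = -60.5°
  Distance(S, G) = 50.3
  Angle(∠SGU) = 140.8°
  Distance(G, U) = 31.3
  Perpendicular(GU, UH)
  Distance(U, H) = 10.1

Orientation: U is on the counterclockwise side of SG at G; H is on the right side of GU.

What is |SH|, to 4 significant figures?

81.82

S is at the origin; SG runs at -60.5° with length 50.3, so G = 50.3·(cos -60.5°, sin -60.5°) = (24.77, -43.78). ∠SGU = 140.8°, so GU runs at -60.5° + (180° − 140.8°) = -21.30° from the x-axis; with |GU| = 31.3, U = G + 31.3·(cos -21.30°, sin -21.30°) = (53.93, -55.15). GU is perpendicular to UH; with |UH| = 10.1 on the right of GU, H = U + 10.1·(-0.3633, -0.9317) = (50.26, -64.56). Then |SH| = |H − S| = 81.82.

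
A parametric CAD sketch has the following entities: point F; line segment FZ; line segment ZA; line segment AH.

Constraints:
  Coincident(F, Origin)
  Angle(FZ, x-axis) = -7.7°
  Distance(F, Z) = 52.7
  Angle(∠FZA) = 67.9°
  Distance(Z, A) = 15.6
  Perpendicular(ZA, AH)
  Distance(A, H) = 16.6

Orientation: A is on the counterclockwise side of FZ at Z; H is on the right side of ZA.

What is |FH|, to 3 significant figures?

65.6

F is at the origin; FZ runs at -7.7° with length 52.7, so Z = 52.7·(cos -7.7°, sin -7.7°) = (52.2, -7.06). ∠FZA = 67.9°, so ZA runs at -7.7° + (180° − 67.9°) = 104° from the x-axis; with |ZA| = 15.6, A = Z + 15.6·(cos 104°, sin 104°) = (48.3, 8.05). The perpendicularity gives AH at right angles to ZA; with |AH| = 16.6 on the right of ZA, H = A + 16.6·(0.969, 0.249) = (64.4, 12.2). Then |FH| = |H − F| = 65.6.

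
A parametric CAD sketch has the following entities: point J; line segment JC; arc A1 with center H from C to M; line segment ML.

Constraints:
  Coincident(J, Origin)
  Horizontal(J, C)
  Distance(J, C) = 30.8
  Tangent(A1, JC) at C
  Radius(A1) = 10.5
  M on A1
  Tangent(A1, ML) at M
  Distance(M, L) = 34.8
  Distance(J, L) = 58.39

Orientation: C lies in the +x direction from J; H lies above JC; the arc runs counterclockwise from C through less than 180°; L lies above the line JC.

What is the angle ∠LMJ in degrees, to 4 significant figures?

96.81°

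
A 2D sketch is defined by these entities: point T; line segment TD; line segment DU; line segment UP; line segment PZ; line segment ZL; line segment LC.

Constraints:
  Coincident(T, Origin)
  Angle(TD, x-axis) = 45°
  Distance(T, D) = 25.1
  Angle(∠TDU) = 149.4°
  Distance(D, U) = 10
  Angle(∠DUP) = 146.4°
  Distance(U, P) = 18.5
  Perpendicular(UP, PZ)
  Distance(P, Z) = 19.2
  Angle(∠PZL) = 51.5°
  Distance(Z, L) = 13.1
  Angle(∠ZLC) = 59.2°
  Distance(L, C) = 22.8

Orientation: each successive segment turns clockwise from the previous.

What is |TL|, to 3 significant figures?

32.4

T is at the origin; TD runs at 45.0° with length 25.1, so D = (17.7, 17.7). ∠TDU = 149.4° gives DU at 14.4° from the x-axis; with |DU| = 10.0, U = (27.4, 20.2). ∠DUP = 146.4° gives UP at -19.2° from the x-axis; with |UP| = 18.5, P = (44.9, 14.2). UP ⟂ PZ, so PZ runs at -109°; with |PZ| = 19.2, Z = (38.6, -3.98). ∠PZL = 51.5° gives ZL at 122° from the x-axis; with |ZL| = 13.1, L = (31.6, 7.09). Then |TL| = |L − T| = 32.4.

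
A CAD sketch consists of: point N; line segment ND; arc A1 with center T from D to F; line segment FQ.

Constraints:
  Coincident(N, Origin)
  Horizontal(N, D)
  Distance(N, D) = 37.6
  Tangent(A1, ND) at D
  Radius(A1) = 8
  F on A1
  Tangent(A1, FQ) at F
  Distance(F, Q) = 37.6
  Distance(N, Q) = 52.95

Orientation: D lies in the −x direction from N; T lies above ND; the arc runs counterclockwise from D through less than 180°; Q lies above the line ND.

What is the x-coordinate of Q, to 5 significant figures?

-27.679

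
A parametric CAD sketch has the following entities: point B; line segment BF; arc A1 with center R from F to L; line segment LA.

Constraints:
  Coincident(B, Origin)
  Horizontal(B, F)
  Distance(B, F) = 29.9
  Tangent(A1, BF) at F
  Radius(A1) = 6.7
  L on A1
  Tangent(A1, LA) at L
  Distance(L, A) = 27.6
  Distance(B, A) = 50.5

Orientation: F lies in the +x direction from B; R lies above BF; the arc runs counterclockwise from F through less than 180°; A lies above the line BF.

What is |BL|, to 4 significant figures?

37.18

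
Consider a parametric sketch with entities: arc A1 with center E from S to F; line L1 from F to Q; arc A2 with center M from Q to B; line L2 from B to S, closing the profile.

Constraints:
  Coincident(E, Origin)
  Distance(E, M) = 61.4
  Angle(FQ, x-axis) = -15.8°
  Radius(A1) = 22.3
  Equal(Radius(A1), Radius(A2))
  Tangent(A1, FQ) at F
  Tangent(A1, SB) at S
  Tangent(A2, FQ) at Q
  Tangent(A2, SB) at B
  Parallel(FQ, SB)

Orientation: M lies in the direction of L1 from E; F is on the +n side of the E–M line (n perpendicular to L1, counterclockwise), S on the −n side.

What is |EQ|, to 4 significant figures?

65.32

The slot axis is L1's direction at -15.8°, so u = (cos -15.8°, sin -15.8°) = (0.9622, -0.2723) and n = (−sin -15.8°, cos -15.8°) = (0.2723, 0.9622). E is at the origin and M lies 61.4 along u from E, so M = 61.4·u = (59.08, -16.72). Tangency of A1 to both parallel lines with radius 22.3 puts F and S at E ± 22.3·n: F = (6.072, 21.46), S = (-6.072, -21.46). Equal radii place Q and B the same way about M: Q = M + 22.3·n = (65.15, 4.739), B = M − 22.3·n = (53.01, -38.18). Then |EQ| = |Q − E| = 65.32.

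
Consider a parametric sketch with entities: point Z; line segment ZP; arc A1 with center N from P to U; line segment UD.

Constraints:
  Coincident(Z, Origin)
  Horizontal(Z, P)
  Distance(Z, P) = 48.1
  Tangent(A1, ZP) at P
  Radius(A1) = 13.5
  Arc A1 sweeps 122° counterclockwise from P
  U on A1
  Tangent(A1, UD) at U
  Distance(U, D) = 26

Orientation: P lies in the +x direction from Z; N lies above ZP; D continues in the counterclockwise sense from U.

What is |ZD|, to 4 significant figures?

62.60

Z is at the origin; Z and P share the same y with |ZP| = 48.1 and P on the +x side, so P = (48.10, 0.000). The tangent condition forces NP to be normal to ZP, so N = P + (0, 13.5) = (48.10, 13.50). On A1, P sits at bearing -90° from N; a 122° counterclockwise sweep puts U at bearing 32°, so U = N + 13.5·(cos 32°, sin 32°) = (59.55, 20.65). A1 meets UD tangentially, so NU is at right angles to UD, so UD runs along (−sin 32°, cos 32°); with |UD| = 26.0, D = (45.77, 42.70). Then |ZD| = |D − Z| = 62.60.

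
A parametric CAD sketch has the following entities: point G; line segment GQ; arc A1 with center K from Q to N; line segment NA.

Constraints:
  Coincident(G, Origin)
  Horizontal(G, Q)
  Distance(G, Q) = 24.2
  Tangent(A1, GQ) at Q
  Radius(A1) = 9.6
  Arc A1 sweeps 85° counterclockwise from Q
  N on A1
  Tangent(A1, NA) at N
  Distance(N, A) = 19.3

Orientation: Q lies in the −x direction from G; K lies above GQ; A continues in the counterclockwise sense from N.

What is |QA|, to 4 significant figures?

30.16

On A1, Q sits at bearing -90° from K; an 85° counterclockwise sweep puts N at bearing -5°, so N = K + 9.6·(cos -5°, sin -5°) = (-14.64, 8.763). A1 meets NA tangentially, so KN is at right angles to NA, so NA runs along (−sin -5°, cos -5°); with |NA| = 19.3, A = (-12.95, 27.99). Then |QA| = |A − Q| = 30.16.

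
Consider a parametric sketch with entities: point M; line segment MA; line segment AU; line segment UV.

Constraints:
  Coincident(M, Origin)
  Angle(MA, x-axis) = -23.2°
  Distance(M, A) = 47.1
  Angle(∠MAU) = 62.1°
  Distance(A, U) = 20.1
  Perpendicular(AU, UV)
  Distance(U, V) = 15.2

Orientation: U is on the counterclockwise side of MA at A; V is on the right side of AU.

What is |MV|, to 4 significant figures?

56.86

M is at the origin; MA runs at -23.2° with length 47.1, so A = 47.1·(cos -23.2°, sin -23.2°) = (43.29, -18.55). ∠MAU = 62.1°, so AU runs at -23.2° + (180° − 62.1°) = 94.70° from the x-axis; with |AU| = 20.1, U = A + 20.1·(cos 94.70°, sin 94.70°) = (41.64, 1.478). AU ⟂ UV; with |UV| = 15.2 on the right of AU, V = U + 15.2·(0.9966, 0.08194) = (56.79, 2.723). Then |MV| = |V − M| = 56.86.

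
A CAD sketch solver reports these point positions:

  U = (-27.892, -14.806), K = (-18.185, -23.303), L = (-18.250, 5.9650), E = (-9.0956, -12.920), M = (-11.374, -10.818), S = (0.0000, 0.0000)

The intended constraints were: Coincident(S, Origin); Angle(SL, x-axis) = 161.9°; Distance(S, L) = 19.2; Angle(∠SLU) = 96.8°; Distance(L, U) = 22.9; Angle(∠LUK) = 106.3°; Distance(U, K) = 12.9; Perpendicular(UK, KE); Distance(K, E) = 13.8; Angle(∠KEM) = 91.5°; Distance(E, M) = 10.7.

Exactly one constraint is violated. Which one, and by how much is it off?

Distance(E, M) = 10.7 — off by 7.60.

S = (0.00, 0.00) ✓; SL at 161.9° ✓; |SL| = 19.20 ✓; ∠SLU = 96.80° ✓; |LU| = 22.90 ✓; ∠LUK = 106.3° ✓; |UK| = 12.90 ✓; ∠(UK, KE) = 90.00° ✓; |KE| = 13.80 ✓; ∠KEM = 91.49° ✓; |EM| = 3.100 ✗.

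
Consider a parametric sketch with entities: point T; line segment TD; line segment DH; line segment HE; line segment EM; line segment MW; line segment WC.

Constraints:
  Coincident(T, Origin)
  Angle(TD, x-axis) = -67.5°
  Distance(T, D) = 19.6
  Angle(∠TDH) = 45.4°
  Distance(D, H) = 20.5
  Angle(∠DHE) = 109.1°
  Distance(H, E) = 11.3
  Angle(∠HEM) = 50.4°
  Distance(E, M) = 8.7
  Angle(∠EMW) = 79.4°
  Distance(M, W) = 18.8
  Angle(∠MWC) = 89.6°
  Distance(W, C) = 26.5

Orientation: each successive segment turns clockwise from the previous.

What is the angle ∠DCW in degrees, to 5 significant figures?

25.152°

∠EMW = 79.4° gives MW at -143.20° from the x-axis; with |MW| = 18.8, W = (-19.552, -16.261). ∠MWC = 89.6° gives WC at 126.40° from the x-axis; with |WC| = 26.5, C = (-35.277, 5.0683). Then cos ∠DCW = CD·CW / (|CD||CW|), giving 25.152°.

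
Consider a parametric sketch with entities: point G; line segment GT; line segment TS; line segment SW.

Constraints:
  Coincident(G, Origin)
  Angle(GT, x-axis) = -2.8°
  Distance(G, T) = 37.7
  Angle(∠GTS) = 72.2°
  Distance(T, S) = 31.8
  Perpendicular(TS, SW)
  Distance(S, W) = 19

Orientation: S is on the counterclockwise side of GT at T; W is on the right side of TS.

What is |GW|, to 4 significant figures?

58.52

G is at the origin; GT runs at -2.8° with length 37.7, so T = 37.7·(cos -2.8°, sin -2.8°) = (37.65, -1.842). ∠GTS = 72.2°, so TS runs at -2.8° + (180° − 72.2°) = 105.0° from the x-axis; with |TS| = 31.8, S = T + 31.8·(cos 105.0°, sin 105.0°) = (29.42, 28.87). The perpendicularity gives SW at right angles to TS; with |SW| = 19.0 on the right of TS, W = S + 19.0·(0.9659, 0.2588) = (47.78, 33.79). Then |GW| = |W − G| = 58.52.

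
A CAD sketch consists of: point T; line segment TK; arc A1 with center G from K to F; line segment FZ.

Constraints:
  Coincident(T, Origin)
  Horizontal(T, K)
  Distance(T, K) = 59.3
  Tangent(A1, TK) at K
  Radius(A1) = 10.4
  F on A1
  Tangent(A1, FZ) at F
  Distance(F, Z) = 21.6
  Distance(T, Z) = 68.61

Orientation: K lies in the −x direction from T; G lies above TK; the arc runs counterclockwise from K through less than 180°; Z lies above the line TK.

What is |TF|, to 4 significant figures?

52.13

T is at the origin; T and K share the same y with |TK| = 59.3 and K on the −x side, so K = (-59.30, 0.000). The tangent condition forces GK to be normal to TK, so G = K + (0, 10.4) = (-59.30, 10.40). Since GF ⟂ FZ (tangency), |GZ| = √(10.4² + 21.6²) = 23.97 regardless of where F sits on A1. So Z lies on both circle(T, 68.61) and circle(G, 23.97); the above-TK intersection is Z = (-59.38, 34.37). F is the foot of the tangent from Z: F = (-49.94, 14.94).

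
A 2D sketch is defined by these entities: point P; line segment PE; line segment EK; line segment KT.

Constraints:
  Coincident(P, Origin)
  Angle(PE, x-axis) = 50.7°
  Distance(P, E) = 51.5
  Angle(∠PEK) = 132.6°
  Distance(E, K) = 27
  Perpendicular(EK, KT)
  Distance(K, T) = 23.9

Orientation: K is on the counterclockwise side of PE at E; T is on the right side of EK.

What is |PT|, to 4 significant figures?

87.45

∠PEK = 132.6°, so EK runs at 50.7° + (180° − 132.6°) = 98.10° from the x-axis; with |EK| = 27.0, K = E + 27.0·(cos 98.10°, sin 98.10°) = (28.81, 66.58). The perpendicularity gives KT at right angles to EK; with |KT| = 23.9 on the right of EK, T = K + 23.9·(0.9900, 0.1409) = (52.48, 69.95). Then |PT| = |T − P| = 87.45.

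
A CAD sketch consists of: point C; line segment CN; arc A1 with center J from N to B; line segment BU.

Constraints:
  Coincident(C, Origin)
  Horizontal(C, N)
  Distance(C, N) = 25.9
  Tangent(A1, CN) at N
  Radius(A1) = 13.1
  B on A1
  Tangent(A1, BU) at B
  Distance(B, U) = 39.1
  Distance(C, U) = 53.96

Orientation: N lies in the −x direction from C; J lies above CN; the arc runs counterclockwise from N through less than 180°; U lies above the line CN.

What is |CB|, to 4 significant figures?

18.41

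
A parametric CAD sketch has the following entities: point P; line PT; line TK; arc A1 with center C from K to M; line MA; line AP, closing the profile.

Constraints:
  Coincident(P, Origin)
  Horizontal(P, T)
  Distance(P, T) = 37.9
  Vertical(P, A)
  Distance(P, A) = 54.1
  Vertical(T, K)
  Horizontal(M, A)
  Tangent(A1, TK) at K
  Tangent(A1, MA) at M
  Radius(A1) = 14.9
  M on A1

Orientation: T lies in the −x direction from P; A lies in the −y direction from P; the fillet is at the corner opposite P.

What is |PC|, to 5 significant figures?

45.449

PA is vertical with |PA| = 54.1 and A on the −y side, so A = (0.0000, -54.100). The virtual corner opposite P is at (-37.900, -54.100). A1 meets TK tangentially, so CK is at right angles to TK and since A1 is tangent to MA there, CM ⟂ MA, with radius 14.9, so the center C sits 14.9 in from both sides at C = (-23.000, -39.200). Then |PC| = |C − P| = 45.449.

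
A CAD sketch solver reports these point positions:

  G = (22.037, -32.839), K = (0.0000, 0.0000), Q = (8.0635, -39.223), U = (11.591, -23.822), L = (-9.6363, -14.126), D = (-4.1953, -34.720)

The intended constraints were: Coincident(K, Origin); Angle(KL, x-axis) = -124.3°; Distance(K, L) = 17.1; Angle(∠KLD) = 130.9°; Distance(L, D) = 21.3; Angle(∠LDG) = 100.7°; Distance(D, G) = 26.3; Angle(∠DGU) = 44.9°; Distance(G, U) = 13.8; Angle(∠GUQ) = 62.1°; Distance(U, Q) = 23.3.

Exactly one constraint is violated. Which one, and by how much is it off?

Distance(U, Q) = 23.3 — off by 7.50.

K = (0.00, 0.00) ✓; KL at -124.3° ✓; |KL| = 17.10 ✓; ∠KLD = 130.9° ✓; |LD| = 21.30 ✓; ∠LDG = 100.7° ✓; |DG| = 26.30 ✓; ∠DGU = 44.90° ✓; |GU| = 13.80 ✓; ∠GUQ = 62.10° ✓; |UQ| = 15.80 ✗.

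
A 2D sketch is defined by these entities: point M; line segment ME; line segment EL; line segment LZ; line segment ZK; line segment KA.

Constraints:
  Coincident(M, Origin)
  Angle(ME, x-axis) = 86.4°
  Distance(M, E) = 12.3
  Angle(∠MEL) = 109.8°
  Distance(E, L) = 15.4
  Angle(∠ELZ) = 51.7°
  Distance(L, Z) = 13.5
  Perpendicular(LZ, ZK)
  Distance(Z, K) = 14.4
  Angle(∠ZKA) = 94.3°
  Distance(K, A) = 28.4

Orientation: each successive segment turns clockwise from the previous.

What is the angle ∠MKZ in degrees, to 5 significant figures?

51.114°

∠ELZ = 51.7° gives LZ at -112.10° from the x-axis; with |LZ| = 13.5, Z = (10.482, 4.0641). LZ ⟂ ZK, so ZK runs at 157.90°; with |ZK| = 14.4, K = (-2.8602, 9.4817). Then cos ∠MKZ = KM·KZ / (|KM||KZ|), giving 51.114°.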